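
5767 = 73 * 79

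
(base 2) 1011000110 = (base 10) 710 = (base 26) 118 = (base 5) 10320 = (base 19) 1i7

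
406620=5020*81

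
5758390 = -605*(-9518)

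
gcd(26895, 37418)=1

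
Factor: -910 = -1 * 2^1 * 5^1 * 7^1 * 13^1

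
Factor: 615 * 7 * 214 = 2^1 * 3^1 * 5^1 * 7^1 * 41^1 * 107^1 = 921270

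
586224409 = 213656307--372568102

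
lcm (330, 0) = 0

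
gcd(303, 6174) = 3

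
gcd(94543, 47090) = 1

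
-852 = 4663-5515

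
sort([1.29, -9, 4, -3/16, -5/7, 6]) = [-9, -5/7, -3/16, 1.29, 4, 6]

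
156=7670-7514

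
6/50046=1/8341 ≈ 0.000120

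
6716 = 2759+3957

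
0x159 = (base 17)135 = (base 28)c9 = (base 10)345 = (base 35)9u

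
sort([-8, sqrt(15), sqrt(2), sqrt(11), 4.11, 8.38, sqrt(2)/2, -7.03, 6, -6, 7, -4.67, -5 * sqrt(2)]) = [-8, -5 * sqrt(2), -7.03, -6, -4.67, sqrt(2)/2, sqrt(2), sqrt(11), sqrt(15), 4.11, 6, 7, 8.38]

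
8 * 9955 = 79640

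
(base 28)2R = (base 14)5D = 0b1010011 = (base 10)83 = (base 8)123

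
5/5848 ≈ 0.000855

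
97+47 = 144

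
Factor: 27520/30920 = 2^4 * 43^1 * 773^(-1) = 688/773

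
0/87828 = 0 = 0.00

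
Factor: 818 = 2^1*409^1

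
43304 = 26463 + 16841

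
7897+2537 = 10434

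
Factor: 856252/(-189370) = -1 * 2^1 * 5^(-1) * 29^(-1) * 653^(-1) * 214063^1 = -428126/94685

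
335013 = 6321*53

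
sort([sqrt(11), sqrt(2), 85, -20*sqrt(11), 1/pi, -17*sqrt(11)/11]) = [-20*sqrt(11), -17*sqrt(11)/11, 1/pi, sqrt(2), sqrt(11), 85]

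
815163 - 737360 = 77803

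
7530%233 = 74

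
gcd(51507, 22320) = 9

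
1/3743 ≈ 0.000267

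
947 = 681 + 266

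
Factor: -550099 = -1*11^1*43^1*1163^1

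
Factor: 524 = 2^2*131^1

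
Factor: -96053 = -1*96053^1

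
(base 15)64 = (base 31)31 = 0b1011110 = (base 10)94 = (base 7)163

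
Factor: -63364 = -1 * 2^2 * 7^1 * 31^1 * 73^1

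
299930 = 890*337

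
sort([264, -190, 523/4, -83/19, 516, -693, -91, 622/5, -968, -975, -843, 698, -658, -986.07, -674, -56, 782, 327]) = [-986.07, -975, -968, -843, -693, -674, -658, -190, -91, -56, -83/19, 622/5, 523/4, 264, 327, 516, 698, 782]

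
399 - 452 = -53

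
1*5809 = 5809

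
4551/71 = 64+7/71 ≈ 64.10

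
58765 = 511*115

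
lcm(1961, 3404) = 180412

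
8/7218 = 4/3609 ≈ 0.00111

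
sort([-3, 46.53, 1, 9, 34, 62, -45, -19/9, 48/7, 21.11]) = [-45, -3, -19/9, 1, 48/7, 9, 21.11, 34, 46.53, 62]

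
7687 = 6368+1319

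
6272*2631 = 16501632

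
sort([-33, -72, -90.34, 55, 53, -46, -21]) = [-90.34, -72, -46, -33, -21, 53, 55]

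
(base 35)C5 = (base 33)CT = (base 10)425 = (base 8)651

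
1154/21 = 54+20/21 ≈ 54.95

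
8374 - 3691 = 4683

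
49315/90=9863/18 ≈ 547.94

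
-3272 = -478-2794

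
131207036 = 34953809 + 96253227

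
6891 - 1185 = 5706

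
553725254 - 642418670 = -88693416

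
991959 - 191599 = 800360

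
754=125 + 629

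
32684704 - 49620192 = -16935488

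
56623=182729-126106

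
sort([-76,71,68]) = [-76,68,71]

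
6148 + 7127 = 13275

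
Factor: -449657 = -1 * 13^1 * 34589^1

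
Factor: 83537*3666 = 2^1*3^1*13^1*47^1*83537^1 = 306246642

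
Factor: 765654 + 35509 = 11^1*173^1*421^1 = 801163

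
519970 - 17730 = 502240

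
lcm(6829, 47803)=47803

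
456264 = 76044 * 6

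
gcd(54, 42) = 6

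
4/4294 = 2/2147 ≈ 0.000932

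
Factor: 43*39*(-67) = -1*3^1*13^1*43^1*67^1 = -112359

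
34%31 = 3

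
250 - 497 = -247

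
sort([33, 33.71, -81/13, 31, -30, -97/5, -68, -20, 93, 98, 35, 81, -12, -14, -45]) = [-68, -45, -30, -20, -97/5, -14, -12, -81/13, 31, 33, 33.71, 35, 81, 93, 98]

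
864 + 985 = 1849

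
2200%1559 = 641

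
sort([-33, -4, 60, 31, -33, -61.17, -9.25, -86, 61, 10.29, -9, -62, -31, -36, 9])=[-86, -62, -61.17, -36, -33, -33, -31, -9.25, -9, -4, 9, 10.29, 31, 60, 61]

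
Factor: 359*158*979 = 2^1*11^1*79^1*89^1*359^1 = 55530838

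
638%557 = 81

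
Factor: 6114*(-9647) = -1*2^1*3^1*11^1*877^1*1019^1 = -58981758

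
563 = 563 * 1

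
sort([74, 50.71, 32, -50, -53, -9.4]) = [-53, -50, -9.4, 32, 50.71, 74]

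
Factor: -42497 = -1*7^1*13^1*467^1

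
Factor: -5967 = -1 * 3^3 * 13^1 * 17^1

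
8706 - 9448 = -742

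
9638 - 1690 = 7948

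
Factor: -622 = -1*2^1*311^1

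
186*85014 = 15812604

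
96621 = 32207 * 3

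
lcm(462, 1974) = 21714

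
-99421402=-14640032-84781370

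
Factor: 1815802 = 2^1*73^1*12437^1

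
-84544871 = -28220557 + -56324314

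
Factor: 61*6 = 2^1*3^1*61^1 = 366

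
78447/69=26149/23 ≈ 1136.91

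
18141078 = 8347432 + 9793646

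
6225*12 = 74700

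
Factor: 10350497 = 19^1*31^1*17573^1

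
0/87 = 0 = 0.00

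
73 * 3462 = 252726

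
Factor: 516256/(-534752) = -1*13^1*73^1*983^(-1) = -949/983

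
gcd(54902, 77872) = 2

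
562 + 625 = 1187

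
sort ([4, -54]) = [-54, 4]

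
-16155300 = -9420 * 1715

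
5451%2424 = 603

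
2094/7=299 + 1/7 ≈ 299.14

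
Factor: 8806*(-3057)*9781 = -1*2^1*3^1*7^1*17^1*37^1*1019^1*9781^1 = -263303952702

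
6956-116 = 6840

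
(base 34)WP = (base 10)1113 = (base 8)2131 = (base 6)5053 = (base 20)2FD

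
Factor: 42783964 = 2^2 * 1487^1 * 7193^1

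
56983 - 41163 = 15820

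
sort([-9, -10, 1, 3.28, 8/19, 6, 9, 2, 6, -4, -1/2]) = [-10, -9, -4, -1/2, 8/19, 1, 2, 3.28, 6, 6, 9]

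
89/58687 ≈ 0.00152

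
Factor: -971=-1*971^1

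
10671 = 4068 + 6603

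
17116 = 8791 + 8325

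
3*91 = 273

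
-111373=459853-571226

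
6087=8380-2293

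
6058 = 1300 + 4758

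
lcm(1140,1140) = 1140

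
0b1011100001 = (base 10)737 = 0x2e1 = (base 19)20f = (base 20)1gh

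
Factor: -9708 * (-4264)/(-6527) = -1 * 2^5 * 3^1 * 13^1 * 41^1 * 61^(-1) * 107^(-1) * 809^1 = -41394912/6527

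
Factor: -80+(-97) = -1*3^1*59^1 = -177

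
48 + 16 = 64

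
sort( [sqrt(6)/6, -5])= [-5, sqrt(6)/6]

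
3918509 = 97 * 40397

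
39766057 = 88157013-48390956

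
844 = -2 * (-422)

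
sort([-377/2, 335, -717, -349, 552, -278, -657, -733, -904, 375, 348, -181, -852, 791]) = [-904, -852, -733, -717, -657, -349, -278, -377/2, -181, 335, 348, 375, 552, 791]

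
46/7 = 6 + 4/7 ≈ 6.57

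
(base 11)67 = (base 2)1001001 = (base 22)37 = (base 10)73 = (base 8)111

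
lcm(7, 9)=63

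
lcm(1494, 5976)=5976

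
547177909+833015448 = 1380193357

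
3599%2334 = 1265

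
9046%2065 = 786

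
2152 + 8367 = 10519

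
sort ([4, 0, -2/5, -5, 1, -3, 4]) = [-5, -3, -2/5, 0, 1, 4, 4]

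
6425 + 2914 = 9339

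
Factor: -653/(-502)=2^(-1)*251^(-1)*653^1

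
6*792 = 4752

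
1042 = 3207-2165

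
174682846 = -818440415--993123261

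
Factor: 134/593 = 2^1*67^1*593^(-1)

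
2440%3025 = 2440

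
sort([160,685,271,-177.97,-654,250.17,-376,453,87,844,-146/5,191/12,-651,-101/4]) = [-654,-651,-376,-177.97,-146/5,-101/4,191/12,87,160,250.17,271,453,685,844]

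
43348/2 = 21674 = 21674.00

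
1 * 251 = 251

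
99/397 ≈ 0.249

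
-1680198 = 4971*(-338)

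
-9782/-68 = 4891/34 ≈ 143.85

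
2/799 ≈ 0.00250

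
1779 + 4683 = 6462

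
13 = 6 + 7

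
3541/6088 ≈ 0.582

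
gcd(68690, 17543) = 1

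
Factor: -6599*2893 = -1*11^1*263^1*6599^1 = -19090907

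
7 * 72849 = 509943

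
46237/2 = 23118 + 1/2 = 23118.50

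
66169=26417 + 39752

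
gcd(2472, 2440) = 8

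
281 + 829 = 1110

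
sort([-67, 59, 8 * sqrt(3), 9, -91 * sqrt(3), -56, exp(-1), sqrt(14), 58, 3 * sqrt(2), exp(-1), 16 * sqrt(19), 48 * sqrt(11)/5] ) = [-91 * sqrt(3), -67, -56, exp(-1), exp(-1), sqrt(14), 3 * sqrt(2), 9, 8 * sqrt(3), 48 * sqrt(11)/5, 58, 59, 16 * sqrt(19)] 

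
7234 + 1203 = 8437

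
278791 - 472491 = -193700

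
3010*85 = 255850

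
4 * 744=2976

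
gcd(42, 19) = 1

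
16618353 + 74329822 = 90948175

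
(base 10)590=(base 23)12f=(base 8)1116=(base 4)21032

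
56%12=8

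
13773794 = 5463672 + 8310122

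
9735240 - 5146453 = 4588787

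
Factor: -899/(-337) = 29^1 * 31^1 * 337^(-1)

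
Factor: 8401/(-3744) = -1*2^(-5)*3^(-2)*13^(-1)*31^1*271^1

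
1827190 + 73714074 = 75541264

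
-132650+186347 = 53697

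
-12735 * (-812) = 10340820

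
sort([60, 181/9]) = [181/9, 60]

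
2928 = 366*8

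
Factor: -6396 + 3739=-1*2657^1=-2657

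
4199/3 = 1399 + 2/3 ≈ 1399.67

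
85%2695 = 85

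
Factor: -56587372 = -1*2^2*59^1*347^1*691^1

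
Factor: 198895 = 5^1 * 39779^1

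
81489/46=1771+1/2=1771.50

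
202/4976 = 101/2488 ≈ 0.0406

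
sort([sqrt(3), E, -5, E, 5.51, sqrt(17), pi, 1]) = [-5, 1, sqrt(3), E, E, pi, sqrt(17), 5.51]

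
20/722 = 10/361 ≈ 0.0277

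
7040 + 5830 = 12870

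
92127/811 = 113+484/811 ≈ 113.60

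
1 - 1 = 0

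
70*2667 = 186690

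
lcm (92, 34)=1564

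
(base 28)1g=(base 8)54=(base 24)1k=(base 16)2c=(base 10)44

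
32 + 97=129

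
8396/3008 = 2099/752 ≈ 2.79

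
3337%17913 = 3337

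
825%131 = 39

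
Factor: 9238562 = 2^1 * 4619281^1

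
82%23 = 13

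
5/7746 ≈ 0.000645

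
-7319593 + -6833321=-14152914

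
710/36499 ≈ 0.0195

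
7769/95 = 81+74/95 ≈ 81.78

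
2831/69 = 41+2/69 ≈ 41.03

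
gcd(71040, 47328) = 96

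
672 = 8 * 84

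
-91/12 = -7 - 7/12 ≈ -7.58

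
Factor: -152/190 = -1*2^2*5^(-1) = -4/5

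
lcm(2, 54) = 54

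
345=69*5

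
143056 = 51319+91737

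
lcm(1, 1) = 1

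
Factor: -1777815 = -1*3^3*5^1*13^1*1013^1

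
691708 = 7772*89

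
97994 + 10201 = 108195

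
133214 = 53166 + 80048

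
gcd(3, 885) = 3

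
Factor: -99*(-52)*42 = 2^3*3^3*7^1*11^1*13^1 = 216216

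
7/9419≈0.000743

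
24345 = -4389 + 28734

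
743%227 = 62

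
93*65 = 6045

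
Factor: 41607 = 3^3 * 23^1 * 67^1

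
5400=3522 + 1878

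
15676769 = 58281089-42604320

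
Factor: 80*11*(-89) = -1*2^4*5^1*11^1*89^1 = -78320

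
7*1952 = 13664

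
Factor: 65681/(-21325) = -1 * 5^(-2) * 7^1 * 11^1 = -77/25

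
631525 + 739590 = 1371115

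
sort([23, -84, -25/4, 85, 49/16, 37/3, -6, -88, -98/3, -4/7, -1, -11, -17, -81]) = [-88, -84, -81, -98/3, -17, -11, -25/4, -6, -1, -4/7, 49/16, 37/3, 23, 85]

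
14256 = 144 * 99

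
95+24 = 119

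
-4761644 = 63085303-67846947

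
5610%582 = 372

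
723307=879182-155875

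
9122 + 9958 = 19080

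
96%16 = 0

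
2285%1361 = 924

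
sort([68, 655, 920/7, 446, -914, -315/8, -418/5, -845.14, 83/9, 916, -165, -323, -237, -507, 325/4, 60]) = [-914, -845.14, -507, -323, -237, -165, -418/5, -315/8, 83/9, 60, 68, 325/4, 920/7, 446, 655, 916]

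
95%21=11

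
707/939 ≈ 0.753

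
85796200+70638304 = 156434504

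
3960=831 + 3129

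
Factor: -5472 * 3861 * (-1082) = 2^6 * 3^5 * 11^1 * 13^1 * 19^1 * 541^1 = 22859838144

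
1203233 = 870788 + 332445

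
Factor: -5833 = -1*19^1*307^1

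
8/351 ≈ 0.0228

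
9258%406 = 326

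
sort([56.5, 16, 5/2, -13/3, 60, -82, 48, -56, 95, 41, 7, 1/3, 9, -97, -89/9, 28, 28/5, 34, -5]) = [-97, -82, -56, -89/9, -5, -13/3, 1/3, 5/2, 28/5, 7, 9, 16, 28, 34, 41, 48, 56.5, 60, 95]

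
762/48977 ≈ 0.0156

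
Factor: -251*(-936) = 2^3*3^2*13^1*251^1 = 234936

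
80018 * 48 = 3840864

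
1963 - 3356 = -1393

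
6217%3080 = 57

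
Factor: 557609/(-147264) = -1*2^(-6)*3^(-1)*727^1 = -727/192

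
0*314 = 0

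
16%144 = 16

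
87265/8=10908 + 1/8≈10908.13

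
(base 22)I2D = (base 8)21101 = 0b10001001000001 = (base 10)8769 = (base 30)9M9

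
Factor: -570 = -1 * 2^1 * 3^1 * 5^1 * 19^1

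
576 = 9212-8636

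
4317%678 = 249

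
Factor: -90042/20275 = -1 * 2^1 * 3^1 * 5^(-2) * 43^1 * 349^1 * 811^(-1)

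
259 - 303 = -44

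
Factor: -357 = -1 * 3^1 * 7^1 * 17^1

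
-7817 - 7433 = -15250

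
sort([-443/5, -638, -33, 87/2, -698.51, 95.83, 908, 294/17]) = [-698.51, -638, -443/5, -33, 294/17, 87/2, 95.83, 908]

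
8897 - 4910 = 3987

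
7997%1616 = 1533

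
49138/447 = 109 + 415/447≈109.93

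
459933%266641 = 193292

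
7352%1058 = 1004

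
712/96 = 89/12 ≈ 7.42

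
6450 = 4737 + 1713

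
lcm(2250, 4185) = 209250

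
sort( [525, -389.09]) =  [-389.09, 525]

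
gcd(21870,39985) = 5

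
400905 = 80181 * 5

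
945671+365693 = 1311364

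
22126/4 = 5531 + 1/2 = 5531.50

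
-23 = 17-40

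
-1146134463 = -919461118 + -226673345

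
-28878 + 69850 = 40972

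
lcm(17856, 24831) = 1589184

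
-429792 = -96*4477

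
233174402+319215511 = 552389913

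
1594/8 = 797/4 = 199.25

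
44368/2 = 22184 = 22184.00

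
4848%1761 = 1326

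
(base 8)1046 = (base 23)10l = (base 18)1ca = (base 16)226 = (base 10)550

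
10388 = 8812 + 1576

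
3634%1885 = 1749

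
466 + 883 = 1349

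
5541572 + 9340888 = 14882460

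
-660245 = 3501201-4161446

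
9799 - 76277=-66478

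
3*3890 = 11670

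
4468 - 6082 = -1614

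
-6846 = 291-7137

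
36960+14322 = 51282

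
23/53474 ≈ 0.000430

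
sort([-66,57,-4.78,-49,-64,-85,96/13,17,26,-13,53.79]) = [-85,-66,-64,-49,-13,-4.78,96/13,17,26,53.79,57]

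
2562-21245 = -18683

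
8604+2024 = 10628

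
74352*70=5204640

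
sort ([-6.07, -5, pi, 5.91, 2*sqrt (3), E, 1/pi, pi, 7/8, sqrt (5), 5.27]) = [-6.07, -5, 1/pi, 7/8, sqrt (5), E, pi, pi, 2*sqrt (3), 5.27, 5.91]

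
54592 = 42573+12019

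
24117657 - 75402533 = -51284876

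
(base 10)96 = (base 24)40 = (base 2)1100000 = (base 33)2u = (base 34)2s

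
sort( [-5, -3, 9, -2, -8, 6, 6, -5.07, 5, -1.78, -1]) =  [-8, -5.07, -5, -3, -2, -1.78, -1, 5, 6, 6, 9]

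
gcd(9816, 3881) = 1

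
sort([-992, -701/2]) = [-992, -701/2]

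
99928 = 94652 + 5276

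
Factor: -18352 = -1 * 2^4 * 31^1 * 37^1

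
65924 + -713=65211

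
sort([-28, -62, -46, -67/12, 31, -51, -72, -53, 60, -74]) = [-74, -72, -62, -53, -51, -46, -28, -67/12, 31, 60]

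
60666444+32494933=93161377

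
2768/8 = 346 = 346.00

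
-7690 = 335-8025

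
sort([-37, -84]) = [-84, -37]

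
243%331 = 243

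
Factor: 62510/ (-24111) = -1*2^1*3^ (-3)*5^1*7^1 = -70/27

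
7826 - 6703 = 1123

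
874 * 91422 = 79902828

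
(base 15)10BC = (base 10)3552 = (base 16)DE0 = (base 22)77A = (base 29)46E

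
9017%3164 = 2689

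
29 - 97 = -68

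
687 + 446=1133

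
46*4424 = 203504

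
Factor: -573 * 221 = -1 * 3^1 * 13^1 * 17^1 * 191^1 = -126633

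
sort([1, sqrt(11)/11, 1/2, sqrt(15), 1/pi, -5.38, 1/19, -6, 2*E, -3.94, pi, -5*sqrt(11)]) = [-5*sqrt(11), -6, -5.38, -3.94, 1/19, sqrt(11)/11, 1/pi, 1/2, 1, pi, sqrt(15), 2*E]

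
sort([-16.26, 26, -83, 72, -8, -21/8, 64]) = [-83, -16.26, -8, -21/8, 26, 64, 72]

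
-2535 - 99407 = -101942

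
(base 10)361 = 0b101101001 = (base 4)11221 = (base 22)g9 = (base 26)dn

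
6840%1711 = 1707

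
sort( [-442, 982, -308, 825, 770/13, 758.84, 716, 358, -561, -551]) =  [-561, -551, -442, -308, 770/13, 358, 716, 758.84, 825, 982]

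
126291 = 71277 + 55014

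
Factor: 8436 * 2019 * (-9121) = -1 * 2^2 * 3^2 * 7^1 * 19^1 * 37^1 * 673^1 * 1303^1 = -155351462364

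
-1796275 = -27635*65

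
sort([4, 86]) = [4, 86]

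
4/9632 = 1/2408 ≈ 0.000415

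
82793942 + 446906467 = 529700409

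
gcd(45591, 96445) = 1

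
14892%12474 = 2418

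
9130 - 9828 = -698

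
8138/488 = 4069/244 ≈ 16.68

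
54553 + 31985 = 86538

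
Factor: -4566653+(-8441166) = -1*11^1*661^1*1789^1 = -13007819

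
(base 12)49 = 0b111001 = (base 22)2d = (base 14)41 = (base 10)57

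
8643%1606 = 613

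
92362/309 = 298 + 280/309 ≈ 298.91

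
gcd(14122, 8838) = 2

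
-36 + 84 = 48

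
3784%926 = 80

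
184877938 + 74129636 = 259007574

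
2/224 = 1/112 ≈ 0.00893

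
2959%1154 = 651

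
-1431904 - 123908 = -1555812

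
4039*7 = 28273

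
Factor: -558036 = -1 * 2^2 * 3^3 * 5167^1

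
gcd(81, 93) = 3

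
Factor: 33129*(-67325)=-1*3^4*5^2*409^1*2693^1=-2230409925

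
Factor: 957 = 3^1 * 11^1 * 29^1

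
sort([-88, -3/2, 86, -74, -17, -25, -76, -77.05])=[-88, -77.05, -76, -74, -25, -17, -3/2, 86]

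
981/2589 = 327/863 ≈ 0.379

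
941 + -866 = 75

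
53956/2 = 26978 = 26978.00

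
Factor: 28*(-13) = -1*2^2*7^1*13^1 = -364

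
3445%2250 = 1195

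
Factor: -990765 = -1 * 3^3 * 5^1 * 41^1 * 179^1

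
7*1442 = 10094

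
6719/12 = 559 + 11/12 ≈ 559.92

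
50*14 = 700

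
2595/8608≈0.301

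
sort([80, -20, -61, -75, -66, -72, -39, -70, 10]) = [-75, -72, -70, -66, -61, -39, -20, 10, 80]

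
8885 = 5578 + 3307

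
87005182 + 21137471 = 108142653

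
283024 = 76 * 3724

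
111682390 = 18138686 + 93543704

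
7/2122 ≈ 0.00330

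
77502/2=38751=38751.00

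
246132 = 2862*86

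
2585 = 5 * 517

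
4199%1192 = 623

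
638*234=149292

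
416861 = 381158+35703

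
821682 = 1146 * 717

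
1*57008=57008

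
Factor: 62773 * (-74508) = -1 * 2^2 * 3^1 * 7^1 * 887^1 * 62773^1 = -4677090684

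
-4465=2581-7046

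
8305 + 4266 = 12571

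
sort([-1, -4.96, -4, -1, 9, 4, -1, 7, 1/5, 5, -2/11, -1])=[-4.96, -4, -1, -1, -1, -1, -2/11, 1/5, 4, 5, 7, 9]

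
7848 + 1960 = 9808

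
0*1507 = 0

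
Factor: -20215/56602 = -1*2^(-1)*5^1*7^(-1) = -5/14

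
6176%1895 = 491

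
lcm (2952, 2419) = 174168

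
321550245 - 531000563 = -209450318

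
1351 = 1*1351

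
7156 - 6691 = 465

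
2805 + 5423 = 8228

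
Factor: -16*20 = -1*2^6*5^1 = -320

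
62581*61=3817441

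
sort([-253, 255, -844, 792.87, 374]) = [-844, -253, 255, 374, 792.87]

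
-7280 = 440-7720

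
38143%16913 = 4317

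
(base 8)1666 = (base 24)1fe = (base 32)tm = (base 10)950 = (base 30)11k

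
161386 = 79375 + 82011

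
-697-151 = -848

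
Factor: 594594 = 2^1 * 3^3 * 7^1 * 11^2 * 13^1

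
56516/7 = 8073+5/7 ≈ 8073.71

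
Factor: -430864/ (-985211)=2^4 * 7^1 * 31^ (-1) * 61^ (-1) * 521^ (-1) * 3847^1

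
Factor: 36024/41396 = 2^1*3^1*19^1*131^(-1) = 114/131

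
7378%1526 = 1274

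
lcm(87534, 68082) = 612738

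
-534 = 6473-7007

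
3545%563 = 167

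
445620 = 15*29708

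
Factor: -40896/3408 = -1*2^2*3^1 = -12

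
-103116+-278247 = -381363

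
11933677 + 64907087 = 76840764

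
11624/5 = 2324 + 4/5 = 2324.80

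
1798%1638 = 160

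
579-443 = 136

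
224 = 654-430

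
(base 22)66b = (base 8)5747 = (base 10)3047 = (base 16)be7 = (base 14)1179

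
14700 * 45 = 661500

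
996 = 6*166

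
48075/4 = 12018 + 3/4 = 12018.75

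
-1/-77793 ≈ 0.0000129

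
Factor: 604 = 2^2*151^1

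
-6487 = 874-7361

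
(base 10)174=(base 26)6i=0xae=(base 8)256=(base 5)1144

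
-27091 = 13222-40313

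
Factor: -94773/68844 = -1*2^(-2)*7^1*4513^1*5737^(-1) = -31591/22948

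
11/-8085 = -1/735 ≈ -0.00136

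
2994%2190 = 804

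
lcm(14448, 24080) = 72240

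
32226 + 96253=128479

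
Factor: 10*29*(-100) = -1*2^3*5^3*29^1 = -29000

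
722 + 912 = 1634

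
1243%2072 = 1243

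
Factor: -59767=-1*59^1*1013^1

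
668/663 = 1 + 5/663 ≈ 1.01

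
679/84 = 8 + 1/12 ≈ 8.08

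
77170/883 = 87+349/883 ≈ 87.40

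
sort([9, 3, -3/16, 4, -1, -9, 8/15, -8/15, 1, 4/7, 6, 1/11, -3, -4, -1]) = [-9, -4, -3, -1, -1, -8/15, -3/16, 1/11, 8/15, 4/7, 1, 3, 4, 6, 9]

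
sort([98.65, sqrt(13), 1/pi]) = [1/pi, sqrt(13), 98.65]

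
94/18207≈0.00516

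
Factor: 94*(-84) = -1*2^3*3^1*7^1*47^1 = -7896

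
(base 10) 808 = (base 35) n3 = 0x328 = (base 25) 178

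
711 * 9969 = 7087959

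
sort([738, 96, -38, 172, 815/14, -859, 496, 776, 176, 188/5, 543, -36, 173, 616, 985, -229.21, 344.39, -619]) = [-859, -619, -229.21, -38, -36, 188/5, 815/14, 96, 172, 173, 176, 344.39, 496, 543, 616, 738, 776, 985]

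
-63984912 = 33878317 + -97863229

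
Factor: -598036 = -1*2^2*307^1*487^1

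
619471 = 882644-263173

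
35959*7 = 251713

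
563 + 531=1094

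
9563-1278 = 8285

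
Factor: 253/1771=7^(-1)=1/7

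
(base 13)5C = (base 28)2L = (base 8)115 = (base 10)77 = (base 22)3B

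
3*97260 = 291780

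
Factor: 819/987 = 3^1*13^1*47^ (-1) = 39/47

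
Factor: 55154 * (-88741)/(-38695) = 2^1 * 5^(-1) * 11^1 * 23^1 * 71^(-1) * 88741^1 = 44902946/355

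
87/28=3 + 3/28 ≈ 3.11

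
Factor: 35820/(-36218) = -1 * 2^1 * 3^2 * 5^1 * 7^(-1) * 13^(-1) = -90/91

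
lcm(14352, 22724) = 272688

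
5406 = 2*2703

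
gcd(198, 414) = 18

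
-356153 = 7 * (-50879)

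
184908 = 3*61636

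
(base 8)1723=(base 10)979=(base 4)33103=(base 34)sr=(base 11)810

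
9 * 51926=467334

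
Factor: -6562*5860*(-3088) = 2^7*5^1*17^1*193^2*293^1 = 118743852160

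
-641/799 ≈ -0.802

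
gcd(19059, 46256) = 1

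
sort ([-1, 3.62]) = [-1, 3.62]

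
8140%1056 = 748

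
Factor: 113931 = 3^2 * 12659^1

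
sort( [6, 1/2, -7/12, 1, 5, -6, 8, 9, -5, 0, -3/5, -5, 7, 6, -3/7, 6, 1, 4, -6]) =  [-6, -6, -5, -5, -3/5, -7/12, -3/7, 0, 1/2, 1, 1, 4, 5, 6, 6, 6, 7, 8, 9]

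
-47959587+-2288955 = -50248542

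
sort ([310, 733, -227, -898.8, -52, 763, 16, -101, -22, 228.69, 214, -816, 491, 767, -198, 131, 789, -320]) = [-898.8, -816, -320, -227, -198, -101, -52, -22, 16, 131, 214, 228.69, 310, 491, 733, 763, 767, 789]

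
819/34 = 24 + 3/34 ≈ 24.09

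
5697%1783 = 348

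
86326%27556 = 3658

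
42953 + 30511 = 73464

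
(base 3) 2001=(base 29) 1q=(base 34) 1l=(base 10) 55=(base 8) 67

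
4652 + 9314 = 13966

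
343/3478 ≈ 0.0986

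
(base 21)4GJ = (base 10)2119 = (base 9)2814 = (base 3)2220111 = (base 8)4107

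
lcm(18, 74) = 666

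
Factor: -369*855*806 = -1*2^1*3^4*5^1*13^1*19^1*31^1*41^1 = -254288970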